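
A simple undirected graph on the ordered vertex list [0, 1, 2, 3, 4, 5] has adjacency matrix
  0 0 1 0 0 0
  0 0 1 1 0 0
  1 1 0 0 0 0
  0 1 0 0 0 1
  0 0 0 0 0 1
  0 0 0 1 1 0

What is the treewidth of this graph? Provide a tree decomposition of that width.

Treewidth 1.
One such decomposition:
Bags: B1 = {4, 5}  B2 = {3, 5}  B3 = {1, 3}  B4 = {1, 2}  B5 = {0, 2}
Tree: B1–B2, B2–B3, B3–B4, B4–B5

Every bag has size at most 2, so the width is 2 − 1 = 1 and tw(G) ≤ 1. Since G has at least one edge (e.g. 4–5), it is not an edgeless graph, so tw(G) ≥ 1. Hence tw(G) = 1 exactly.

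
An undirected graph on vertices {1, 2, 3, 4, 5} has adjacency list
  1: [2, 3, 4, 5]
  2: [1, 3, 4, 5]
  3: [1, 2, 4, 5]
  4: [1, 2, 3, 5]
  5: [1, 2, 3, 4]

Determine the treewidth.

4

A width-4 tree decomposition is:
Bags: B1 = {1, 2, 3, 4, 5}
Tree: (single bag)
With just one bag of size 5, the width is 5 − 1 = 4, so tw(G) ≤ 4. On the other hand G contains the 5-clique {1, 2, 3, 4, 5}. A clique must lie in a single bag of any decomposition, so no decomposition can have width below 4. Hence tw(G) = 4 exactly.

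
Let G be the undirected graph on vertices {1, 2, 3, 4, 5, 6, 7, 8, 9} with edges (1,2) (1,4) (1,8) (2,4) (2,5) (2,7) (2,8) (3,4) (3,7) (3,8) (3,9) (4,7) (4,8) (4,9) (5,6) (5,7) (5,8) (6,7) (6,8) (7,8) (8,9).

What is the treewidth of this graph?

A width-3 tree decomposition is:
Bags: B1 = {2, 5, 7, 8}  B2 = {2, 4, 7, 8}  B3 = {1, 2, 4, 8}  B4 = {3, 4, 7, 8}  B5 = {5, 6, 7, 8}  B6 = {3, 4, 8, 9}
Tree: B1–B2, B2–B3, B2–B4, B1–B5, B4–B6
Every bag has size at most 4, so the width is 4 − 1 = 3 and tw(G) ≤ 3. On the other hand G contains the 4-clique {3, 4, 8, 9}. A clique must lie in a single bag of any decomposition, so no decomposition can have width below 3. Combining the bounds, tw(G) = 3.

3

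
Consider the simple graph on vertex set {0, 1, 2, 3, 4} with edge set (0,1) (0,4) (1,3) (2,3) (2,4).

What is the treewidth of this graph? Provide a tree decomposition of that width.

Each bag holds 3 vertices, so the decomposition has width 2, which upper-bounds the treewidth. Since 1–0–4–2–3–1 is a cycle in G, G is not acyclic. Forests are exactly the graphs of treewidth ≤ 1, so tw(G) ≥ 2. The upper and lower bounds meet at 2, so that is the treewidth.

Treewidth 2.
One optimal decomposition is:
Bags: B1 = {0, 1, 4}  B2 = {1, 2, 4}  B3 = {1, 2, 3}
Tree: B1–B2, B2–B3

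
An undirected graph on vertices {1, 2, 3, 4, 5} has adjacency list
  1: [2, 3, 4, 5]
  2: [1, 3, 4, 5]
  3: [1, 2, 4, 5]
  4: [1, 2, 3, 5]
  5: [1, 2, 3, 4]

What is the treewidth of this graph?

4

A width-4 tree decomposition is:
Bags: B1 = {1, 2, 3, 4, 5}
Tree: (single bag)
A single bag containing all 5 vertices is trivially a valid decomposition of width 4. On the other hand G contains the 5-clique {1, 2, 3, 4, 5}. A clique must lie in a single bag of any decomposition, so no decomposition can have width below 4. Hence tw(G) = 4 exactly.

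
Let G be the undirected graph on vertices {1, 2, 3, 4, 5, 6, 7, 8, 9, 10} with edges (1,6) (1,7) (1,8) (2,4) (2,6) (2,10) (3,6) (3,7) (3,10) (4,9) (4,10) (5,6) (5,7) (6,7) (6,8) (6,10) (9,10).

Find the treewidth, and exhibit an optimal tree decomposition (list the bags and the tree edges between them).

Treewidth 2.
One such decomposition:
Bags: B1 = {3, 6, 10}  B2 = {2, 6, 10}  B3 = {3, 6, 7}  B4 = {2, 4, 10}  B5 = {4, 9, 10}  B6 = {1, 6, 7}  B7 = {5, 6, 7}  B8 = {1, 6, 8}
Tree: B1–B2, B1–B3, B2–B4, B4–B5, B3–B6, B6–B7, B6–B8

The largest bag has 3 vertices, giving width 2; this decomposition certifies tw(G) ≤ 2. For the lower bound, the 3 vertices {4, 9, 10} are pairwise adjacent, and any tree decomposition puts a clique entirely inside one bag — forcing width ≥ 2. The upper and lower bounds meet at 2, so that is the treewidth.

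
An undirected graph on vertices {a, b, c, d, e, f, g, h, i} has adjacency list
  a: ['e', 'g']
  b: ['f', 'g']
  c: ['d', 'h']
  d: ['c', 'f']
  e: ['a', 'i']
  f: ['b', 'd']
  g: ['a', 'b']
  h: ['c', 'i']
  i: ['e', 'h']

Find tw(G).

A width-2 tree decomposition is:
Bags: B1 = {a, e, g}  B2 = {e, g, i}  B3 = {g, h, i}  B4 = {c, g, h}  B5 = {c, d, g}  B6 = {d, f, g}  B7 = {b, f, g}
Tree: B1–B2, B2–B3, B3–B4, B4–B5, B5–B6, B6–B7
The largest bag has 3 vertices, giving width 2; this decomposition certifies tw(G) ≤ 2. For the lower bound, G contains the cycle g–a–e–i–h–c–d–f–b–g, so G is not a forest; only forests have treewidth ≤ 1, hence tw(G) ≥ 2. Combining the bounds, tw(G) = 2.

2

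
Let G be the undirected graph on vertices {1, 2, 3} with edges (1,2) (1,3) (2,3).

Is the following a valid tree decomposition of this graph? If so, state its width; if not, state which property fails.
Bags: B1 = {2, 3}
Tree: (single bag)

No — vertex 1 appears in no bag.

A tree decomposition must satisfy three properties: every vertex lies in some bag; for every edge, both endpoints lie together in some bag; and for every vertex, the bags containing it form a connected subtree. Here vertex 1 appears in no bag, so the decomposition is invalid.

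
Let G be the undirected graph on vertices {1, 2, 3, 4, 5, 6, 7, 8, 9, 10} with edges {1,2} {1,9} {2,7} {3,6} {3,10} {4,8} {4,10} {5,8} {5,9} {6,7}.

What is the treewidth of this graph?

2

A width-2 tree decomposition is:
Bags: B1 = {3, 6, 10}  B2 = {6, 7, 10}  B3 = {2, 7, 10}  B4 = {1, 2, 10}  B5 = {1, 9, 10}  B6 = {5, 9, 10}  B7 = {5, 8, 10}  B8 = {4, 8, 10}
Tree: B1–B2, B2–B3, B3–B4, B4–B5, B5–B6, B6–B7, B7–B8
Each bag holds 3 vertices, so the decomposition has width 2, which upper-bounds the treewidth. For the lower bound, G contains the cycle 10–3–6–7–2–1–9–5–8–4–10, so G is not a forest; only forests have treewidth ≤ 1, hence tw(G) ≥ 2. Hence tw(G) = 2 exactly.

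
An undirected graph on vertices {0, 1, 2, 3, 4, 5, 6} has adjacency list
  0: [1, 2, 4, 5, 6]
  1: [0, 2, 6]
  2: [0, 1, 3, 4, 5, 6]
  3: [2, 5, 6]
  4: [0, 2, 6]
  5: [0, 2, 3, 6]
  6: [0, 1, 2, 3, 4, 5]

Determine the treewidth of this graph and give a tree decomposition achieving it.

Each bag holds 4 vertices, so the decomposition has width 3, which upper-bounds the treewidth. On the other hand G contains the 4-clique {0, 1, 2, 6}. A clique must lie in a single bag of any decomposition, so no decomposition can have width below 3. Combining the bounds, tw(G) = 3.

Treewidth 3.
One optimal decomposition is:
Bags: B1 = {0, 2, 5, 6}  B2 = {0, 2, 4, 6}  B3 = {0, 1, 2, 6}  B4 = {2, 3, 5, 6}
Tree: B1–B2, B2–B3, B1–B4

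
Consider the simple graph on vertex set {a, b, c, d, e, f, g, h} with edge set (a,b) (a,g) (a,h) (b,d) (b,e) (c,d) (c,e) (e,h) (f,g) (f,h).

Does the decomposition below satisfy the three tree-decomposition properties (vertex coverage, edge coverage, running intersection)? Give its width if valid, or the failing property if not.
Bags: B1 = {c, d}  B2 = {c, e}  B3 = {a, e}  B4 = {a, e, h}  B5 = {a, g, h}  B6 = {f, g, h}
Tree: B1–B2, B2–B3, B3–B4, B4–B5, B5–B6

No — vertex b appears in no bag.

A tree decomposition must satisfy three properties: every vertex lies in some bag; for every edge, both endpoints lie together in some bag; and for every vertex, the bags containing it form a connected subtree. Here vertex b appears in no bag, so the decomposition is invalid.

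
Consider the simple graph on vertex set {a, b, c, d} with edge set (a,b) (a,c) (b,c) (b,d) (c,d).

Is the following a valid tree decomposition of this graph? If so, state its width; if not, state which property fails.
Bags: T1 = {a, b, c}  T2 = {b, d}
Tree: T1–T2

A tree decomposition must satisfy three properties: every vertex lies in some bag; for every edge, both endpoints lie together in some bag; and for every vertex, the bags containing it form a connected subtree. Here edge (c,d) lies in no bag, so the decomposition is invalid.

No — edge (c,d) lies in no bag.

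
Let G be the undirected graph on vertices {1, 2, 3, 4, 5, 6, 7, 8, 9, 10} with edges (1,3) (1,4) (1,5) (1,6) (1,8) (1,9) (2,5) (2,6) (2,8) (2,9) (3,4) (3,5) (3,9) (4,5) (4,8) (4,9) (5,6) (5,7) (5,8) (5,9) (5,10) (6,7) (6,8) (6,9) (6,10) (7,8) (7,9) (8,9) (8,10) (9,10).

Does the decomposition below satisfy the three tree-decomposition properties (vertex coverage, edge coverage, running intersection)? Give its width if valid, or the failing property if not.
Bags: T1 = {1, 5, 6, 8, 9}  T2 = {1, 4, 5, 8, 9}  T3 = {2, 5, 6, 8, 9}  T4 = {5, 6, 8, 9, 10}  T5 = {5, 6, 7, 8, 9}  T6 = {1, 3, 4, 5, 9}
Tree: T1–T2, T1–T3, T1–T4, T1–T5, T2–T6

Vertex coverage: the bags together contain {1, 2, 3, 4, 5, 6, 7, 8, 9, 10}, the full vertex set. Edge coverage: each edge of G has both endpoints in at least one bag. Running intersection: for every vertex, the bags containing it form a connected subtree. All three properties hold, so this is a valid tree decomposition of width max|bag| − 1 = 4, and hence tw(G) ≤ 4.

Yes; width 4.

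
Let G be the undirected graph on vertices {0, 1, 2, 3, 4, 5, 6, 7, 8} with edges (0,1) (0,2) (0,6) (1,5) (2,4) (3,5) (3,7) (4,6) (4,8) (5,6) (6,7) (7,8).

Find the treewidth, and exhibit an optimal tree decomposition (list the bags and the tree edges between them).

Each bag holds 4 vertices, so the decomposition has width 3, which upper-bounds the treewidth. For the lower bound: the 4 vertex sets {3,7,8}, {4}, {6}, {0,1,2,5} are disjoint, each induces a connected subgraph, and every pair is joined by at least one edge of G. Contracting each set to a single vertex therefore yields K_{4} as a minor, and since treewidth is minor-monotone, tw(G) ≥ tw(K_{4}) = 3. Combining the bounds, tw(G) = 3.

Treewidth 3.
Bags: B1 = {3, 4, 7, 8}  B2 = {3, 4, 6, 7}  B3 = {3, 4, 5, 6}  B4 = {2, 4, 5, 6}  B5 = {0, 2, 5, 6}  B6 = {0, 1, 2, 5}
Tree: B1–B2, B2–B3, B3–B4, B4–B5, B5–B6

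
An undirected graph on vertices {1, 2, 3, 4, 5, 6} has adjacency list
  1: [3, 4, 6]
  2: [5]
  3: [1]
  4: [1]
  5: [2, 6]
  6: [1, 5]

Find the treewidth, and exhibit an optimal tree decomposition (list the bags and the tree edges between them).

Each bag holds 2 vertices, so the decomposition has width 1, which upper-bounds the treewidth. Since G has at least one edge (e.g. 1–6), it is not an edgeless graph, so tw(G) ≥ 1. Combining the bounds, tw(G) = 1.

Treewidth 1.
One such decomposition:
Bags: B1 = {1, 6}  B2 = {5, 6}  B3 = {1, 4}  B4 = {1, 3}  B5 = {2, 5}
Tree: B1–B2, B1–B3, B1–B4, B2–B5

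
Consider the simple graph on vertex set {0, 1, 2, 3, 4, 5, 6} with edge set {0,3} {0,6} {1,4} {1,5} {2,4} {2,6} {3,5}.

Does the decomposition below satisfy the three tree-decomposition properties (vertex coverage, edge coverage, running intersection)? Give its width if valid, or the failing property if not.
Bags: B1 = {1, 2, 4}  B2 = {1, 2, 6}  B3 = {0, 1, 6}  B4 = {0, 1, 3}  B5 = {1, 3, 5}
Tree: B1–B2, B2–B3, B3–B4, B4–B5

Yes; width 2.

Every vertex of G appears in some bag (union = {0, 1, 2, 3, 4, 5, 6}); every edge is covered by a bag; and for each vertex v the set of bags containing v is connected in the bag tree. The decomposition is therefore valid. The largest bag has 3 vertices, so the width is 2.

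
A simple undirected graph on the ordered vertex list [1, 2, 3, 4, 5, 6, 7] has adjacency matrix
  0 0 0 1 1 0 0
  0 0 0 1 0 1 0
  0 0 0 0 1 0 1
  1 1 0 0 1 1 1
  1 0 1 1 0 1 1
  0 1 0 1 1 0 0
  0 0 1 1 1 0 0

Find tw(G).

2

A width-2 tree decomposition is:
Bags: B1 = {1, 4, 5}  B2 = {4, 5, 6}  B3 = {4, 5, 7}  B4 = {3, 5, 7}  B5 = {2, 4, 6}
Tree: B1–B2, B1–B3, B3–B4, B2–B5
The largest bag has 3 vertices, giving width 2; this decomposition certifies tw(G) ≤ 2. Conversely, {3, 5, 7} is a clique of size 3, and the vertices of any clique must share a bag in every tree decomposition; so some bag has ≥ 3 vertices and tw(G) ≥ 2. Therefore the treewidth is 2.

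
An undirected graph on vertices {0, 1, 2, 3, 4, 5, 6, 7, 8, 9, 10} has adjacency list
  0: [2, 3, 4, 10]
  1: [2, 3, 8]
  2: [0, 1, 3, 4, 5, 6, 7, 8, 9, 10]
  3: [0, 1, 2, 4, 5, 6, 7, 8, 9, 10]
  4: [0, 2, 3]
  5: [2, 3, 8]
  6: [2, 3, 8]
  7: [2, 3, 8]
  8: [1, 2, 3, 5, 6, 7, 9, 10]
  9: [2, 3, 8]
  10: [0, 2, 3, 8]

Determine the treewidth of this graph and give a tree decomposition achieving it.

Each bag holds 4 vertices, so the decomposition has width 3, which upper-bounds the treewidth. On the other hand G contains the 4-clique {0, 2, 3, 10}. A clique must lie in a single bag of any decomposition, so no decomposition can have width below 3. The upper and lower bounds meet at 3, so that is the treewidth.

Treewidth 3.
One such decomposition:
Bags: B1 = {2, 3, 6, 8}  B2 = {1, 2, 3, 8}  B3 = {2, 3, 8, 9}  B4 = {2, 3, 8, 10}  B5 = {2, 3, 5, 8}  B6 = {0, 2, 3, 10}  B7 = {0, 2, 3, 4}  B8 = {2, 3, 7, 8}
Tree: B1–B2, B2–B3, B1–B4, B3–B5, B4–B6, B6–B7, B5–B8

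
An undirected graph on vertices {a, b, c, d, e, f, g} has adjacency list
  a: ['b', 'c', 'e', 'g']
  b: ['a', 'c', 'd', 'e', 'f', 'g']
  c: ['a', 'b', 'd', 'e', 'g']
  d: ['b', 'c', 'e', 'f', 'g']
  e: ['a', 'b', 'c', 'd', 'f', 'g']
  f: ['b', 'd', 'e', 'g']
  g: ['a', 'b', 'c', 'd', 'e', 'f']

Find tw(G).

A width-4 tree decomposition is:
Bags: B1 = {b, d, e, f, g}  B2 = {b, c, d, e, g}  B3 = {a, b, c, e, g}
Tree: B1–B2, B2–B3
The largest bag has 5 vertices, giving width 4; this decomposition certifies tw(G) ≤ 4. Conversely, {b, c, d, e, g} is a clique of size 5, and the vertices of any clique must share a bag in every tree decomposition; so some bag has ≥ 5 vertices and tw(G) ≥ 4. The upper and lower bounds meet at 4, so that is the treewidth.

4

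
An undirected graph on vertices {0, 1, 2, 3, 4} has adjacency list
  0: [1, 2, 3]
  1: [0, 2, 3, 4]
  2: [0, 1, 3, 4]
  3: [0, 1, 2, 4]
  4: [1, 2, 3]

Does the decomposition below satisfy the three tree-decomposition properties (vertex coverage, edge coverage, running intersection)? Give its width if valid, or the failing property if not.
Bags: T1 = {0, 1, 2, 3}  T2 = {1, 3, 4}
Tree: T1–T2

No — edge (2,4) lies in no bag.

A tree decomposition must satisfy three properties: every vertex lies in some bag; for every edge, both endpoints lie together in some bag; and for every vertex, the bags containing it form a connected subtree. Here edge (2,4) lies in no bag, so the decomposition is invalid.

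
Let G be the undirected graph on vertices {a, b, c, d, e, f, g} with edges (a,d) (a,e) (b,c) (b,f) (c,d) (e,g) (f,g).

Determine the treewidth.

2

A width-2 tree decomposition is:
Bags: B1 = {a, d, e}  B2 = {c, d, e}  B3 = {b, c, e}  B4 = {b, e, f}  B5 = {e, f, g}
Tree: B1–B2, B2–B3, B3–B4, B4–B5
The largest bag has 3 vertices, giving width 2; this decomposition certifies tw(G) ≤ 2. For the lower bound, G contains the cycle e–a–d–c–b–f–g–e, so G is not a forest; only forests have treewidth ≤ 1, hence tw(G) ≥ 2. Hence tw(G) = 2 exactly.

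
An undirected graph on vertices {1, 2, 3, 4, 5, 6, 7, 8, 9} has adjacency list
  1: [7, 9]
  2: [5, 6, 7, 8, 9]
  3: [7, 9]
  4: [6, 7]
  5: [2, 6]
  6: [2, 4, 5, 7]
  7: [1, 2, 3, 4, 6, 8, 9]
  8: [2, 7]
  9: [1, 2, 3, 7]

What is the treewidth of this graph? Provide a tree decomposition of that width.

Each bag holds 3 vertices, so the decomposition has width 2, which upper-bounds the treewidth. For the lower bound, the 3 vertices {2, 5, 6} are pairwise adjacent, and any tree decomposition puts a clique entirely inside one bag — forcing width ≥ 2. Combining the bounds, tw(G) = 2.

Treewidth 2.
One such decomposition:
Bags: B1 = {2, 7, 8}  B2 = {2, 7, 9}  B3 = {1, 7, 9}  B4 = {3, 7, 9}  B5 = {2, 6, 7}  B6 = {4, 6, 7}  B7 = {2, 5, 6}
Tree: B1–B2, B2–B3, B3–B4, B2–B5, B5–B6, B5–B7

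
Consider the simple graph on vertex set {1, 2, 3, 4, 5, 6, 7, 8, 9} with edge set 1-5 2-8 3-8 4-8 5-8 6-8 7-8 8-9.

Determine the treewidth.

1

A width-1 tree decomposition is:
Bags: B1 = {3, 8}  B2 = {4, 8}  B3 = {2, 8}  B4 = {5, 8}  B5 = {1, 5}  B6 = {7, 8}  B7 = {6, 8}  B8 = {8, 9}
Tree: B1–B2, B2–B3, B1–B4, B4–B5, B1–B6, B3–B7, B3–B8
Each bag holds 2 vertices, so the decomposition has width 1, which upper-bounds the treewidth. Any graph with an edge has treewidth ≥ 1, and G has the edge 3–8. Combining the bounds, tw(G) = 1.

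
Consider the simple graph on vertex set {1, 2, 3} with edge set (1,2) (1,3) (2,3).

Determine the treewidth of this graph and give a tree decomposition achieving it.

With just one bag of size 3, the width is 3 − 1 = 2, so tw(G) ≤ 2. On the other hand G contains the 3-clique {1, 2, 3}. A clique must lie in a single bag of any decomposition, so no decomposition can have width below 2. Hence tw(G) = 2 exactly.

Treewidth 2.
One such decomposition:
Bags: B1 = {1, 2, 3}
Tree: (single bag)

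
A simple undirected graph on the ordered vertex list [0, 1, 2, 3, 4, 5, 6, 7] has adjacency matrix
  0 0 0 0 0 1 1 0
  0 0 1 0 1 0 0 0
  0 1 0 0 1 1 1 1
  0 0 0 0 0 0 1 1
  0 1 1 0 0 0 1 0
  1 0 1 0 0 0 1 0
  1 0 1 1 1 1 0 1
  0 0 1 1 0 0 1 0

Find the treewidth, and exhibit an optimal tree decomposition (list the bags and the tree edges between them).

Treewidth 2.
Bags: B1 = {2, 5, 6}  B2 = {2, 6, 7}  B3 = {2, 4, 6}  B4 = {0, 5, 6}  B5 = {1, 2, 4}  B6 = {3, 6, 7}
Tree: B1–B2, B1–B3, B1–B4, B3–B5, B2–B6

The largest bag has 3 vertices, giving width 2; this decomposition certifies tw(G) ≤ 2. For the lower bound, the 3 vertices {1, 2, 4} are pairwise adjacent, and any tree decomposition puts a clique entirely inside one bag — forcing width ≥ 2. Therefore the treewidth is 2.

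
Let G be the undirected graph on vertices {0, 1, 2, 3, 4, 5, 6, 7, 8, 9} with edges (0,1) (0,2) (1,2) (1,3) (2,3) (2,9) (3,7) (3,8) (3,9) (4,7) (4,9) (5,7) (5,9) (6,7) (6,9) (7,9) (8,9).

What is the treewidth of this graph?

2

A width-2 tree decomposition is:
Bags: B1 = {1, 2, 3}  B2 = {2, 3, 9}  B3 = {3, 7, 9}  B4 = {0, 1, 2}  B5 = {6, 7, 9}  B6 = {4, 7, 9}  B7 = {3, 8, 9}  B8 = {5, 7, 9}
Tree: B1–B2, B2–B3, B1–B4, B3–B5, B5–B6, B3–B7, B5–B8
The largest bag has 3 vertices, giving width 2; this decomposition certifies tw(G) ≤ 2. For the lower bound, the 3 vertices {0, 1, 2} are pairwise adjacent, and any tree decomposition puts a clique entirely inside one bag — forcing width ≥ 2. Combining the bounds, tw(G) = 2.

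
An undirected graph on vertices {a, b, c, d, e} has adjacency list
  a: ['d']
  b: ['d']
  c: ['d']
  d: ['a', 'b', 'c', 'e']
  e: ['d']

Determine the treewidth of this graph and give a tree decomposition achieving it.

Treewidth 1.
Bags: B1 = {b, d}  B2 = {c, d}  B3 = {d, e}  B4 = {a, d}
Tree: B1–B2, B1–B3, B2–B4

The largest bag has 2 vertices, giving width 1; this decomposition certifies tw(G) ≤ 1. Since G has at least one edge (e.g. b–d), it is not an edgeless graph, so tw(G) ≥ 1. Therefore the treewidth is 1.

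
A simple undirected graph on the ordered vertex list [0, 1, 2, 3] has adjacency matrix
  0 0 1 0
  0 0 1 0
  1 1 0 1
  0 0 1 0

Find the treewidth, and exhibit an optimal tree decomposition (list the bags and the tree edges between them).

Treewidth 1.
One optimal decomposition is:
Bags: B1 = {0, 2}  B2 = {2, 3}  B3 = {1, 2}
Tree: B1–B2, B1–B3

Every bag has size at most 2, so the width is 2 − 1 = 1 and tw(G) ≤ 1. Since G has at least one edge (e.g. 2–0), it is not an edgeless graph, so tw(G) ≥ 1. The upper and lower bounds meet at 1, so that is the treewidth.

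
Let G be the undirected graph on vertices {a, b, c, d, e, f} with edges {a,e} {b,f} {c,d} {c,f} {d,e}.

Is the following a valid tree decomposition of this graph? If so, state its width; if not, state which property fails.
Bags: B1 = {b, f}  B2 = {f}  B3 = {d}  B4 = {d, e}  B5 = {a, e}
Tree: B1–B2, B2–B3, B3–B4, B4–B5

No — vertex c appears in no bag.

A tree decomposition must satisfy three properties: every vertex lies in some bag; for every edge, both endpoints lie together in some bag; and for every vertex, the bags containing it form a connected subtree. Here vertex c appears in no bag, so the decomposition is invalid.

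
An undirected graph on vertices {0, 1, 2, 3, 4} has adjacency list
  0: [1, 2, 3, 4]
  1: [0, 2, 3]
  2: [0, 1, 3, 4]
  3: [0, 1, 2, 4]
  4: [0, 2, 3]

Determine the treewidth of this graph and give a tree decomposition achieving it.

Treewidth 3.
One optimal decomposition is:
Bags: B1 = {0, 2, 3, 4}  B2 = {0, 1, 2, 3}
Tree: B1–B2

Each bag holds 4 vertices, so the decomposition has width 3, which upper-bounds the treewidth. Conversely, {0, 1, 2, 3} is a clique of size 4, and the vertices of any clique must share a bag in every tree decomposition; so some bag has ≥ 4 vertices and tw(G) ≥ 3. Therefore the treewidth is 3.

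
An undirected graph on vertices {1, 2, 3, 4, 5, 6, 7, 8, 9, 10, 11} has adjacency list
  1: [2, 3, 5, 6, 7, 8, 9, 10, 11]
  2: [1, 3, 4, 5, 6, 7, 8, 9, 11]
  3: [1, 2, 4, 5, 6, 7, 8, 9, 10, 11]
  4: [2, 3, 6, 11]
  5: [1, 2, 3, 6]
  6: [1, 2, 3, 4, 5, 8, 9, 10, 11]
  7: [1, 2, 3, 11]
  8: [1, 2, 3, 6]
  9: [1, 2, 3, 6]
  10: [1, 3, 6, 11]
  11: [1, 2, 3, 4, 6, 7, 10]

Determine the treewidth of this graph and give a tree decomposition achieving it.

The largest bag has 5 vertices, giving width 4; this decomposition certifies tw(G) ≤ 4. On the other hand G contains the 5-clique {1, 2, 3, 6, 8}. A clique must lie in a single bag of any decomposition, so no decomposition can have width below 4. Hence tw(G) = 4 exactly.

Treewidth 4.
One such decomposition:
Bags: B1 = {1, 2, 3, 6, 9}  B2 = {1, 2, 3, 6, 11}  B3 = {1, 2, 3, 6, 8}  B4 = {1, 2, 3, 7, 11}  B5 = {1, 2, 3, 5, 6}  B6 = {2, 3, 4, 6, 11}  B7 = {1, 3, 6, 10, 11}
Tree: B1–B2, B1–B3, B2–B4, B1–B5, B2–B6, B2–B7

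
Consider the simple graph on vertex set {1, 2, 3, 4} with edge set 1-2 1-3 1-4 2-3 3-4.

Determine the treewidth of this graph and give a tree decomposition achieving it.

The largest bag has 3 vertices, giving width 2; this decomposition certifies tw(G) ≤ 2. On the other hand G contains the 3-clique {1, 2, 3}. A clique must lie in a single bag of any decomposition, so no decomposition can have width below 2. Therefore the treewidth is 2.

Treewidth 2.
One optimal decomposition is:
Bags: B1 = {1, 2, 3}  B2 = {1, 3, 4}
Tree: B1–B2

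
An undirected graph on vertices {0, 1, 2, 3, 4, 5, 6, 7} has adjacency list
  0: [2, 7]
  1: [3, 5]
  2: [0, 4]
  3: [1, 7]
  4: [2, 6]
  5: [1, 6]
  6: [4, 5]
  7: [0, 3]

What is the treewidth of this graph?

2

A width-2 tree decomposition is:
Bags: B1 = {2, 4, 6}  B2 = {2, 5, 6}  B3 = {1, 2, 5}  B4 = {1, 2, 3}  B5 = {2, 3, 7}  B6 = {0, 2, 7}
Tree: B1–B2, B2–B3, B3–B4, B4–B5, B5–B6
The largest bag has 3 vertices, giving width 2; this decomposition certifies tw(G) ≤ 2. For the lower bound, G contains the cycle 2–4–6–5–1–3–7–0–2, so G is not a forest; only forests have treewidth ≤ 1, hence tw(G) ≥ 2. Therefore the treewidth is 2.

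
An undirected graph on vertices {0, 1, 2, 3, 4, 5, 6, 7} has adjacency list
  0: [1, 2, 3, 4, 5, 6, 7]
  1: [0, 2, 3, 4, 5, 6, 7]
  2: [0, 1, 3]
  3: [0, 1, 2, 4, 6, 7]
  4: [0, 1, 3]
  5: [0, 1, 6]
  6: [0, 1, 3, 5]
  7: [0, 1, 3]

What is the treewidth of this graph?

A width-3 tree decomposition is:
Bags: B1 = {0, 1, 3, 6}  B2 = {0, 1, 3, 4}  B3 = {0, 1, 3, 7}  B4 = {0, 1, 2, 3}  B5 = {0, 1, 5, 6}
Tree: B1–B2, B1–B3, B2–B4, B1–B5
The largest bag has 4 vertices, giving width 3; this decomposition certifies tw(G) ≤ 3. Conversely, {0, 1, 2, 3} is a clique of size 4, and the vertices of any clique must share a bag in every tree decomposition; so some bag has ≥ 4 vertices and tw(G) ≥ 3. Therefore the treewidth is 3.

3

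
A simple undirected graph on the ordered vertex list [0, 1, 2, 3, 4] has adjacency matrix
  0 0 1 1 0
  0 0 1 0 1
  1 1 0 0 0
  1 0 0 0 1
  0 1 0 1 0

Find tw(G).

2

A width-2 tree decomposition is:
Bags: B1 = {0, 2, 3}  B2 = {2, 3, 4}  B3 = {1, 2, 4}
Tree: B1–B2, B2–B3
Each bag holds 3 vertices, so the decomposition has width 2, which upper-bounds the treewidth. For the lower bound, G contains the cycle 2–0–3–4–1–2, so G is not a forest; only forests have treewidth ≤ 1, hence tw(G) ≥ 2. Combining the bounds, tw(G) = 2.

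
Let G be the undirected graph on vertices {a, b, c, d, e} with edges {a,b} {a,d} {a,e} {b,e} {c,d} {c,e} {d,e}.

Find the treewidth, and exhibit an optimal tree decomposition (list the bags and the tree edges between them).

The largest bag has 3 vertices, giving width 2; this decomposition certifies tw(G) ≤ 2. Conversely, {c, d, e} is a clique of size 3, and the vertices of any clique must share a bag in every tree decomposition; so some bag has ≥ 3 vertices and tw(G) ≥ 2. Combining the bounds, tw(G) = 2.

Treewidth 2.
One optimal decomposition is:
Bags: B1 = {a, d, e}  B2 = {a, b, e}  B3 = {c, d, e}
Tree: B1–B2, B1–B3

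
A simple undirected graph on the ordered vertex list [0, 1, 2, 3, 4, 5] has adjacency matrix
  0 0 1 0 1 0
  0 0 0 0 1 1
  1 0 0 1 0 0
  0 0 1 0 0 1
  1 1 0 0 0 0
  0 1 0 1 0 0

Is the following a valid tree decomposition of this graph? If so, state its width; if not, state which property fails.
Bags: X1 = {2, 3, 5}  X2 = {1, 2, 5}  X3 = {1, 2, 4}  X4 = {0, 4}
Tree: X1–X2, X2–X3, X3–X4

A tree decomposition must satisfy three properties: every vertex lies in some bag; for every edge, both endpoints lie together in some bag; and for every vertex, the bags containing it form a connected subtree. Here edge (2,0) lies in no bag, so the decomposition is invalid.

No — edge (2,0) lies in no bag.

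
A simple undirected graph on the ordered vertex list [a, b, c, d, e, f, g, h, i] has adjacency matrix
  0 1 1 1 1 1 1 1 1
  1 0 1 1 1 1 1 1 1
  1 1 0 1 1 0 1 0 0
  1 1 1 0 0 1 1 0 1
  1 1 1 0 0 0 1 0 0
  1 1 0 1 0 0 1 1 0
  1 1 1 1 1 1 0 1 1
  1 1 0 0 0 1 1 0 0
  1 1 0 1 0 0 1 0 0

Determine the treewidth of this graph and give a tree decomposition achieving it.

Each bag holds 5 vertices, so the decomposition has width 4, which upper-bounds the treewidth. For the lower bound, the 5 vertices {a, b, c, d, g} are pairwise adjacent, and any tree decomposition puts a clique entirely inside one bag — forcing width ≥ 4. Therefore the treewidth is 4.

Treewidth 4.
One optimal decomposition is:
Bags: B1 = {a, b, d, f, g}  B2 = {a, b, c, d, g}  B3 = {a, b, d, g, i}  B4 = {a, b, f, g, h}  B5 = {a, b, c, e, g}
Tree: B1–B2, B1–B3, B1–B4, B2–B5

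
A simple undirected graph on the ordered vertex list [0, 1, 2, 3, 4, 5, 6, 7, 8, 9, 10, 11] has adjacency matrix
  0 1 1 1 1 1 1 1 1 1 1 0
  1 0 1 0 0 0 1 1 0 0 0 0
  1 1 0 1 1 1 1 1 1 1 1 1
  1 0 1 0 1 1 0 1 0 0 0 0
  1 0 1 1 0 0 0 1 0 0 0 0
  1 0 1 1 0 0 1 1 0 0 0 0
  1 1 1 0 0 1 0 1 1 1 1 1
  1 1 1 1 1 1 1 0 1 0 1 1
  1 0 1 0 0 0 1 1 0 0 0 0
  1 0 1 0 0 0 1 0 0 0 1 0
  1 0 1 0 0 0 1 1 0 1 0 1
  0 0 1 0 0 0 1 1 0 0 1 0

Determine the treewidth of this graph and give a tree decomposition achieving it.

Treewidth 4.
One such decomposition:
Bags: B1 = {0, 2, 5, 6, 7}  B2 = {0, 1, 2, 6, 7}  B3 = {0, 2, 6, 7, 10}  B4 = {2, 6, 7, 10, 11}  B5 = {0, 2, 6, 9, 10}  B6 = {0, 2, 6, 7, 8}  B7 = {0, 2, 3, 5, 7}  B8 = {0, 2, 3, 4, 7}
Tree: B1–B2, B1–B3, B3–B4, B3–B5, B2–B6, B1–B7, B7–B8

The largest bag has 5 vertices, giving width 4; this decomposition certifies tw(G) ≤ 4. On the other hand G contains the 5-clique {0, 2, 6, 9, 10}. A clique must lie in a single bag of any decomposition, so no decomposition can have width below 4. The upper and lower bounds meet at 4, so that is the treewidth.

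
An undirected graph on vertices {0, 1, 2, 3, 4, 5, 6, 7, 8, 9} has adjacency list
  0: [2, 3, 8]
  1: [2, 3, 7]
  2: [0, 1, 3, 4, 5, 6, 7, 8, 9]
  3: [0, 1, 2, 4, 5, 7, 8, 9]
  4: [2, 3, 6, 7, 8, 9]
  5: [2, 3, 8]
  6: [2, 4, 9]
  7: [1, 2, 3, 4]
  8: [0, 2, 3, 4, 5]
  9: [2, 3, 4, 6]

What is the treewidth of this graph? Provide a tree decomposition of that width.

Treewidth 3.
Bags: B1 = {2, 3, 4, 7}  B2 = {2, 3, 4, 9}  B3 = {2, 4, 6, 9}  B4 = {2, 3, 4, 8}  B5 = {0, 2, 3, 8}  B6 = {2, 3, 5, 8}  B7 = {1, 2, 3, 7}
Tree: B1–B2, B2–B3, B2–B4, B4–B5, B4–B6, B1–B7

Each bag holds 4 vertices, so the decomposition has width 3, which upper-bounds the treewidth. On the other hand G contains the 4-clique {0, 2, 3, 8}. A clique must lie in a single bag of any decomposition, so no decomposition can have width below 3. The upper and lower bounds meet at 3, so that is the treewidth.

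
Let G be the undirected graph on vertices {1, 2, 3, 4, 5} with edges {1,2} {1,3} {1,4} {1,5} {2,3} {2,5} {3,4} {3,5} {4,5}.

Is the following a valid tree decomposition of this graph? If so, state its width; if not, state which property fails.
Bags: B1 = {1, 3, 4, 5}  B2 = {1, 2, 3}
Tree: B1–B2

No — edge (5,2) lies in no bag.

A tree decomposition must satisfy three properties: every vertex lies in some bag; for every edge, both endpoints lie together in some bag; and for every vertex, the bags containing it form a connected subtree. Here edge (5,2) lies in no bag, so the decomposition is invalid.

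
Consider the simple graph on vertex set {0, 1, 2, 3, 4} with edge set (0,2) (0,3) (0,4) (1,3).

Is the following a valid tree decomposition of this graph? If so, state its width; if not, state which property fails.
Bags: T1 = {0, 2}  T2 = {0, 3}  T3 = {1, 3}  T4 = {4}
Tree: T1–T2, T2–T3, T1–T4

A tree decomposition must satisfy three properties: every vertex lies in some bag; for every edge, both endpoints lie together in some bag; and for every vertex, the bags containing it form a connected subtree. Here edge (0,4) lies in no bag, so the decomposition is invalid.

No — edge (0,4) lies in no bag.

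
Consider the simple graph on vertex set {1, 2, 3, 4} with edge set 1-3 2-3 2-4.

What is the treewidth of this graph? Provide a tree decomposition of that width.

Every bag has size at most 2, so the width is 2 − 1 = 1 and tw(G) ≤ 1. G has an edge, so its treewidth is at least 1. Hence tw(G) = 1 exactly.

Treewidth 1.
One such decomposition:
Bags: B1 = {2, 3}  B2 = {2, 4}  B3 = {1, 3}
Tree: B1–B2, B1–B3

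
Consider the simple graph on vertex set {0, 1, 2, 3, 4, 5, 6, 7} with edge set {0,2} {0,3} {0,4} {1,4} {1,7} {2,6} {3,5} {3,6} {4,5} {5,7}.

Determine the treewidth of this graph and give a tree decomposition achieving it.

Each bag holds 3 vertices, so the decomposition has width 2, which upper-bounds the treewidth. Since 1–7–5–4–1 is a cycle in G, G is not acyclic. Forests are exactly the graphs of treewidth ≤ 1, so tw(G) ≥ 2. Combining the bounds, tw(G) = 2.

Treewidth 2.
One such decomposition:
Bags: B1 = {1, 4, 7}  B2 = {4, 5, 7}  B3 = {0, 4, 5}  B4 = {0, 3, 5}  B5 = {0, 2, 3}  B6 = {2, 3, 6}
Tree: B1–B2, B2–B3, B3–B4, B4–B5, B5–B6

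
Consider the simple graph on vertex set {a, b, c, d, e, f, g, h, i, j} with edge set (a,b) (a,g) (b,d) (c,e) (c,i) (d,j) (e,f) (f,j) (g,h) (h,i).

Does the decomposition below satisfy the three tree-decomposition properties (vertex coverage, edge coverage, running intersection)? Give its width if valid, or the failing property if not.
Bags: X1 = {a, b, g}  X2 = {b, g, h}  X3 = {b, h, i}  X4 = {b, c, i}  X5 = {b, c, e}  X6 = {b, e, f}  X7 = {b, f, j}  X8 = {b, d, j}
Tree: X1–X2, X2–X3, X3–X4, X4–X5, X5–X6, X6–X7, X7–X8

Every vertex of G appears in some bag (union = {a, b, c, d, e, f, g, h, i, j}); every edge is covered by a bag; and for each vertex v the set of bags containing v is connected in the bag tree. The decomposition is therefore valid. The largest bag has 3 vertices, so the width is 2.

Yes; width 2.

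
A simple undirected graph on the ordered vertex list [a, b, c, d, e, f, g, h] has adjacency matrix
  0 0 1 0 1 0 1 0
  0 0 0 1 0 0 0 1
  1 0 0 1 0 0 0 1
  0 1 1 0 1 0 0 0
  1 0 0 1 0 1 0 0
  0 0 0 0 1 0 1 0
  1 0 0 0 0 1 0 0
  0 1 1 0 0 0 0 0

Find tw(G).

A width-2 tree decomposition is:
Bags: B1 = {e, f, g}  B2 = {a, e, g}  B3 = {a, d, e}  B4 = {a, c, d}  B5 = {b, c, d}  B6 = {b, c, h}
Tree: B1–B2, B2–B3, B3–B4, B4–B5, B5–B6
Each bag holds 3 vertices, so the decomposition has width 2, which upper-bounds the treewidth. For the lower bound, G contains the cycle f–g–a–e–f, so G is not a forest; only forests have treewidth ≤ 1, hence tw(G) ≥ 2. Hence tw(G) = 2 exactly.

2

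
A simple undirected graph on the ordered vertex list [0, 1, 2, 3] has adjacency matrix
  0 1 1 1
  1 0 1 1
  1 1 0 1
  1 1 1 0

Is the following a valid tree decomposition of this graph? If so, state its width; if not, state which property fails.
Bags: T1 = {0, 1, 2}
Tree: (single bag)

No — vertex 3 appears in no bag.

A tree decomposition must satisfy three properties: every vertex lies in some bag; for every edge, both endpoints lie together in some bag; and for every vertex, the bags containing it form a connected subtree. Here vertex 3 appears in no bag, so the decomposition is invalid.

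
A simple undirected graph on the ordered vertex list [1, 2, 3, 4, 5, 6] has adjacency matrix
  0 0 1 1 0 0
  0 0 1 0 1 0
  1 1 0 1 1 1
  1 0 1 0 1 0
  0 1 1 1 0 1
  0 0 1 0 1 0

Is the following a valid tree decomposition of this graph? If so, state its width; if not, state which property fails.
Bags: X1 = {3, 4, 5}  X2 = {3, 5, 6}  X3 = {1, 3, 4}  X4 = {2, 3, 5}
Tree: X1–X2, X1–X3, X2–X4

Every vertex of G appears in some bag (union = {1, 2, 3, 4, 5, 6}); every edge is covered by a bag; and for each vertex v the set of bags containing v is connected in the bag tree. The decomposition is therefore valid. The largest bag has 3 vertices, so the width is 2.

Yes; width 2.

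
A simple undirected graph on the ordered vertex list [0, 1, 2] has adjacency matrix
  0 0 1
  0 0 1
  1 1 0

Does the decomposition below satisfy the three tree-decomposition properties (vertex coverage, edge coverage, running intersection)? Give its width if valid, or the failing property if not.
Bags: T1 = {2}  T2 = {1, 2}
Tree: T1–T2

No — vertex 0 appears in no bag.

A tree decomposition must satisfy three properties: every vertex lies in some bag; for every edge, both endpoints lie together in some bag; and for every vertex, the bags containing it form a connected subtree. Here vertex 0 appears in no bag, so the decomposition is invalid.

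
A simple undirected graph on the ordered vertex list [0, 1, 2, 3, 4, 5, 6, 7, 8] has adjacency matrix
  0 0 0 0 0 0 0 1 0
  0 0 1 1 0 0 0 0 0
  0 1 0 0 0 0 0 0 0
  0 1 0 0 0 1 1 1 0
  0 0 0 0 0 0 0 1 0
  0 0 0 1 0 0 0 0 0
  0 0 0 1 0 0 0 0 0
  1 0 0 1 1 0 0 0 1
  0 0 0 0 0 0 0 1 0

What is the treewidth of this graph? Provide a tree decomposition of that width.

The largest bag has 2 vertices, giving width 1; this decomposition certifies tw(G) ≤ 1. Any graph with an edge has treewidth ≥ 1, and G has the edge 3–6. The upper and lower bounds meet at 1, so that is the treewidth.

Treewidth 1.
One optimal decomposition is:
Bags: B1 = {3, 6}  B2 = {3, 7}  B3 = {1, 3}  B4 = {3, 5}  B5 = {0, 7}  B6 = {7, 8}  B7 = {4, 7}  B8 = {1, 2}
Tree: B1–B2, B2–B3, B1–B4, B2–B5, B5–B6, B6–B7, B3–B8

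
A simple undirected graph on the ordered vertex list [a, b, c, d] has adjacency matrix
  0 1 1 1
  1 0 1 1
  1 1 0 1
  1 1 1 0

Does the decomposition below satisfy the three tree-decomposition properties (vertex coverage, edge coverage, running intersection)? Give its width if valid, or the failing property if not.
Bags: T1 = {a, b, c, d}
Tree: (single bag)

Yes; width 3.

Every vertex of G appears in some bag (union = {a, b, c, d}); every edge is covered by a bag; and for each vertex v the set of bags containing v is connected in the bag tree. The decomposition is therefore valid. The largest bag has 4 vertices, so the width is 3.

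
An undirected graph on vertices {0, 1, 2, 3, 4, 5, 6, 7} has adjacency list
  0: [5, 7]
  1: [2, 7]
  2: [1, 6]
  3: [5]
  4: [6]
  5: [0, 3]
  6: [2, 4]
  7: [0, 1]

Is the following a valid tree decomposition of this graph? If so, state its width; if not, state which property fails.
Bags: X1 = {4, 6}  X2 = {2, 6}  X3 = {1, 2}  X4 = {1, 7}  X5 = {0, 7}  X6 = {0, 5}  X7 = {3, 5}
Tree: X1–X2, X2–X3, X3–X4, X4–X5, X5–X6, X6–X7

Yes; width 1.

Checking the three conditions: (i) the bags cover all of {0, 1, 2, 3, 4, 5, 6, 7}; (ii) for each edge, some bag contains both endpoints; (iii) the bags containing any fixed vertex form a subtree. All hold, so the decomposition is valid with width 2 − 1 = 1.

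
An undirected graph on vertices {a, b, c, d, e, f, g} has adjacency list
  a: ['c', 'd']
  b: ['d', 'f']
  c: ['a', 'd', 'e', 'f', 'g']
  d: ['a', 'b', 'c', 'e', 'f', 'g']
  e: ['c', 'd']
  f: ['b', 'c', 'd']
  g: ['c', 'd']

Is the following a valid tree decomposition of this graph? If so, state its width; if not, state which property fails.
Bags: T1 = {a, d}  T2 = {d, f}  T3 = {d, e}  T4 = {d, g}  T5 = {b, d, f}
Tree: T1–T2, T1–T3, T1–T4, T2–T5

No — vertex c appears in no bag.

A tree decomposition must satisfy three properties: every vertex lies in some bag; for every edge, both endpoints lie together in some bag; and for every vertex, the bags containing it form a connected subtree. Here vertex c appears in no bag, so the decomposition is invalid.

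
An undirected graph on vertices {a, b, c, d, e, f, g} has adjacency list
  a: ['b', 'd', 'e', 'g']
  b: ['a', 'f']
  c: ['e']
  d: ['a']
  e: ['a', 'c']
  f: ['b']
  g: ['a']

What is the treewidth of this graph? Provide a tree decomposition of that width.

Treewidth 1.
Bags: B1 = {a, e}  B2 = {a, g}  B3 = {c, e}  B4 = {a, b}  B5 = {b, f}  B6 = {a, d}
Tree: B1–B2, B1–B3, B2–B4, B4–B5, B4–B6

Every bag has size at most 2, so the width is 2 − 1 = 1 and tw(G) ≤ 1. G has an edge, so its treewidth is at least 1. Therefore the treewidth is 1.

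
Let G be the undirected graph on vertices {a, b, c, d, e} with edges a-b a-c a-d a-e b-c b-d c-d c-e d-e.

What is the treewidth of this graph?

3

A width-3 tree decomposition is:
Bags: B1 = {a, b, c, d}  B2 = {a, c, d, e}
Tree: B1–B2
The largest bag has 4 vertices, giving width 3; this decomposition certifies tw(G) ≤ 3. For the lower bound, the 4 vertices {a, c, d, e} are pairwise adjacent, and any tree decomposition puts a clique entirely inside one bag — forcing width ≥ 3. Combining the bounds, tw(G) = 3.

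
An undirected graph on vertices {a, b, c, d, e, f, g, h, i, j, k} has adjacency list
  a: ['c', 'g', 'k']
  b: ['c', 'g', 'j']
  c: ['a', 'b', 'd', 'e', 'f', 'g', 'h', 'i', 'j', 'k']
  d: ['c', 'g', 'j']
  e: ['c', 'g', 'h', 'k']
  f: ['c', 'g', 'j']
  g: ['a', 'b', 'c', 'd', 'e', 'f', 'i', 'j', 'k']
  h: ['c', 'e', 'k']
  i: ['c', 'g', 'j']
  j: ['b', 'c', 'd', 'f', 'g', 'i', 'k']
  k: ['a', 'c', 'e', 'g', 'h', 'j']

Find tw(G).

3

A width-3 tree decomposition is:
Bags: B1 = {c, g, j, k}  B2 = {c, g, i, j}  B3 = {b, c, g, j}  B4 = {c, e, g, k}  B5 = {c, f, g, j}  B6 = {c, e, h, k}  B7 = {a, c, g, k}  B8 = {c, d, g, j}
Tree: B1–B2, B1–B3, B1–B4, B1–B5, B4–B6, B1–B7, B3–B8
Every bag has size at most 4, so the width is 4 − 1 = 3 and tw(G) ≤ 3. On the other hand G contains the 4-clique {c, d, g, j}. A clique must lie in a single bag of any decomposition, so no decomposition can have width below 3. Therefore the treewidth is 3.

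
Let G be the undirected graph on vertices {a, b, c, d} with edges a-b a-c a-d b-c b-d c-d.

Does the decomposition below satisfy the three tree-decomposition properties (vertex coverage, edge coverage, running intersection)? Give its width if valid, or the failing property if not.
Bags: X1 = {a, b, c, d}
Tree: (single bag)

Vertex coverage: the bags together contain {a, b, c, d}, the full vertex set. Edge coverage: each edge of G has both endpoints in at least one bag. Running intersection: for every vertex, the bags containing it form a connected subtree. All three properties hold, so this is a valid tree decomposition of width max|bag| − 1 = 3, and hence tw(G) ≤ 3.

Yes; width 3.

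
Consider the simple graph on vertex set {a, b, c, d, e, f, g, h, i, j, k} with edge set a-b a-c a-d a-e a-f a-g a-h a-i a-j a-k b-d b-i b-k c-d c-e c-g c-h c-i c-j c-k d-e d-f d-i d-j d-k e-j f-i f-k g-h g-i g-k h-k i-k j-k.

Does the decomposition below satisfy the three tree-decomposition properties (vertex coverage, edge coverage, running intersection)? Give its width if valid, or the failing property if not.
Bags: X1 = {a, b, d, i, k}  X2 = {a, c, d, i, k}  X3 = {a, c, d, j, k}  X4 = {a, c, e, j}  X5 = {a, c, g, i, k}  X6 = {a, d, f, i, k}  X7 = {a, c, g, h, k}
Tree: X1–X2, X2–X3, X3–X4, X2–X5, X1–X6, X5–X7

A tree decomposition must satisfy three properties: every vertex lies in some bag; for every edge, both endpoints lie together in some bag; and for every vertex, the bags containing it form a connected subtree. Here edge (d,e) lies in no bag, so the decomposition is invalid.

No — edge (d,e) lies in no bag.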